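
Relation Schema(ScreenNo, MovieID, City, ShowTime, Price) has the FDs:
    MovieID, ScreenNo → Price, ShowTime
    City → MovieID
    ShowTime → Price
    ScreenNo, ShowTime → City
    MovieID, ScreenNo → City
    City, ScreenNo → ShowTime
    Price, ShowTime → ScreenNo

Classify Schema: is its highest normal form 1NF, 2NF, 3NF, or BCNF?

Candidate keys: {City, ScreenNo}, {MovieID, ScreenNo}, {ShowTime}. Prime attributes: {City, MovieID, ScreenNo, ShowTime}.
City → MovieID breaks BCNF: {City}⁺ = {City, MovieID}, so {City} is not a superkey.
But every attribute on its right side ({MovieID}) is prime, and the same holds for every other non-superkey FD, so 3NF still holds.

3NF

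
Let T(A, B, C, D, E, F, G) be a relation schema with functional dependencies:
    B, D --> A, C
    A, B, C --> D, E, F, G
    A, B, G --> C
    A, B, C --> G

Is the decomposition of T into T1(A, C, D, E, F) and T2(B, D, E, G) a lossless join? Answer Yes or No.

Common attributes: {D, E}; their closure is {D, E}.
T1 ⊄ {D, E} and T2 ⊄ {D, E}, so the split is lossy.

No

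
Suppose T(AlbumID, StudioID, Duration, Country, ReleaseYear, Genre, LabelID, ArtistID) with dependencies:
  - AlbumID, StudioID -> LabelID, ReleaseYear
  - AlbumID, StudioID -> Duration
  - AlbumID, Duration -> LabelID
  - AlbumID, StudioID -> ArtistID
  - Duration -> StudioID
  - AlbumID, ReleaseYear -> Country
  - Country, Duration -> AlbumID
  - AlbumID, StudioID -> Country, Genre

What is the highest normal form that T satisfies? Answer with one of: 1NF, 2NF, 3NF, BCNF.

Candidate keys: {AlbumID, Duration}, {AlbumID, StudioID}, {Country, Duration}. Prime attributes: {AlbumID, Country, Duration, StudioID}.
Duration -> StudioID: {Duration}⁺ = {Duration, StudioID}, which is not all of the attributes, so the left side is not a superkey — BCNF is violated.
But every attribute on its right side ({StudioID}) is prime, and the same holds for every other non-superkey FD, so 3NF still holds.

3NF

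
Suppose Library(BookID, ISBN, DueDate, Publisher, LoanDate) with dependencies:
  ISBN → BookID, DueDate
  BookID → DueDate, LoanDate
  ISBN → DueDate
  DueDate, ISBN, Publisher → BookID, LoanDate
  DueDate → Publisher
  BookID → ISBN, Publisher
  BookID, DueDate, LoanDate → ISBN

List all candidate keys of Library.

{BookID}, {ISBN}

{BookID} is a candidate key since {BookID}⁺ = {BookID, DueDate, ISBN, LoanDate, Publisher} covers every attribute.
{ISBN} is a candidate key since {ISBN}⁺ = {BookID, DueDate, ISBN, LoanDate, Publisher} covers every attribute.
These are minimal and exhaustive — every other superkey contains one of them.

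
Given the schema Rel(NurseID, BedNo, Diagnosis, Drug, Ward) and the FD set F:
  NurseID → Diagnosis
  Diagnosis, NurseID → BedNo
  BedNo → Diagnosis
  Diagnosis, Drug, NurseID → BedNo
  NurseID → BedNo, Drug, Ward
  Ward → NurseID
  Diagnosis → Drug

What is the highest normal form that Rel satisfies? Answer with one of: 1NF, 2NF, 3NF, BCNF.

2NF

Candidate keys: {NurseID}, {Ward}. Prime attributes: {NurseID, Ward}.
For BedNo → Diagnosis we have {BedNo}⁺ = {BedNo, Diagnosis, Drug}; {BedNo} is not a superkey, so BCNF fails.
BedNo → Diagnosis determines the non-prime attribute {Diagnosis} from a non-superkey — 3NF is violated.
All keys have size 1, which rules out partial dependencies — 2NF is satisfied.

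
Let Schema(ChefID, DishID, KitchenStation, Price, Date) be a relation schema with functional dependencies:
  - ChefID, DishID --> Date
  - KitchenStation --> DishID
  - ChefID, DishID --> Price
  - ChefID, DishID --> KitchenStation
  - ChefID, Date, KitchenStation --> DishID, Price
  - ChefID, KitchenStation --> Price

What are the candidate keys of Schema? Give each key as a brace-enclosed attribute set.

{ChefID, DishID}, {ChefID, KitchenStation}

{ChefID} never appears on the right of any FD, so every key must include it.
{ChefID, DishID}⁺ = {ChefID, Date, DishID, KitchenStation, Price}, which is every attribute, so {ChefID, DishID} is a candidate key.
{ChefID, KitchenStation}⁺ = {ChefID, Date, DishID, KitchenStation, Price}, which is every attribute, so {ChefID, KitchenStation} is a candidate key.
No proper subset of any of these is a key, and no other minimal superkey exists.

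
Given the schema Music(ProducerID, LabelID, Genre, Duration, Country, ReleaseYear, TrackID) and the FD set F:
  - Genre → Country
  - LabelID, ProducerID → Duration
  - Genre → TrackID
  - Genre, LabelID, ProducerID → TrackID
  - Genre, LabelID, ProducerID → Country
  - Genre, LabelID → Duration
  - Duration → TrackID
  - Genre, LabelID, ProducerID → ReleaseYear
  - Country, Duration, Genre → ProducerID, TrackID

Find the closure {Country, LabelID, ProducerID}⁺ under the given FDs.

{Country, Duration, LabelID, ProducerID, TrackID}

Start with {Country, LabelID, ProducerID}.
LabelID, ProducerID → Duration applies; add {Duration} → now {Country, Duration, LabelID, ProducerID}.
Duration → TrackID applies; add {TrackID} → now {Country, Duration, LabelID, ProducerID, TrackID}.
No further FD applies.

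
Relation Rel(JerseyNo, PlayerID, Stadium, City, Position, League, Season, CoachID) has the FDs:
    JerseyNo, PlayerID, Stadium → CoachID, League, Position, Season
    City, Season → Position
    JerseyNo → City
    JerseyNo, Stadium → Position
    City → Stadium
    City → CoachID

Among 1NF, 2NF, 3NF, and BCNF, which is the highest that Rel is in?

1NF

Candidate key: {JerseyNo, PlayerID}. Prime attributes: {JerseyNo, PlayerID}.
City, Season → Position breaks BCNF: {City, Season}⁺ = {City, CoachID, Position, Season, Stadium}, so {City, Season} is not a superkey.
Because {Position} is non-prime and the left side of City, Season → Position is not a superkey, the relation is not in 3NF.
Since {JerseyNo} ⊂ {JerseyNo, PlayerID} and {JerseyNo}⁺ ⊇ {City, CoachID, Position, Stadium} with {City, CoachID, Position, Stadium} non-prime, there is a partial dependency; 2NF fails.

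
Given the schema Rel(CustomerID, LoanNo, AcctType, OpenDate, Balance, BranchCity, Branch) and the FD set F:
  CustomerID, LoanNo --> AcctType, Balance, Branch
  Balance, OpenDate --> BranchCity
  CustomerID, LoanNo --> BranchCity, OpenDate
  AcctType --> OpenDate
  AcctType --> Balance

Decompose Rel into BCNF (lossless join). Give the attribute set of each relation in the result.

Candidate key of the original relation: {CustomerID, LoanNo}.
In {AcctType, Balance, Branch, BranchCity, CustomerID, LoanNo, OpenDate}, {Balance, OpenDate} is not a superkey ({Balance, OpenDate}⁺ restricted to this set is {Balance, BranchCity, OpenDate}), so split on Balance, OpenDate --> BranchCity into {Balance, BranchCity, OpenDate} and {AcctType, Balance, Branch, CustomerID, LoanNo, OpenDate}.
{Balance, BranchCity, OpenDate} has no BCNF violation.
In {AcctType, Balance, Branch, CustomerID, LoanNo, OpenDate}, {AcctType} is not a superkey ({AcctType}⁺ restricted to this set is {AcctType, Balance, OpenDate}), so split on AcctType --> Balance, OpenDate into {AcctType, Balance, OpenDate} and {AcctType, Branch, CustomerID, LoanNo}.
{AcctType, Balance, OpenDate} has no BCNF violation.
{AcctType, Branch, CustomerID, LoanNo} has no BCNF violation.

{AcctType, Balance, OpenDate}; {AcctType, Branch, CustomerID, LoanNo}; {Balance, BranchCity, OpenDate}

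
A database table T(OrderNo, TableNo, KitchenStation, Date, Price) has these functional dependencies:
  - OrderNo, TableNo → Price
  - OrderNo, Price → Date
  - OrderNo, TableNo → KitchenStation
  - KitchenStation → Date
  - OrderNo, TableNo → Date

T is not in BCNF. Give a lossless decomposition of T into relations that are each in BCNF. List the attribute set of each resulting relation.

{Date, OrderNo, Price}; {KitchenStation, OrderNo, Price, TableNo}

Candidate key of the original relation: {OrderNo, TableNo}.
In {Date, KitchenStation, OrderNo, Price, TableNo}, {OrderNo, Price} is not a superkey ({OrderNo, Price}⁺ restricted to this set is {Date, OrderNo, Price}), so split on OrderNo, Price → Date into {Date, OrderNo, Price} and {KitchenStation, OrderNo, Price, TableNo}.
{Date, OrderNo, Price} is in BCNF.
{KitchenStation, OrderNo, Price, TableNo} is in BCNF.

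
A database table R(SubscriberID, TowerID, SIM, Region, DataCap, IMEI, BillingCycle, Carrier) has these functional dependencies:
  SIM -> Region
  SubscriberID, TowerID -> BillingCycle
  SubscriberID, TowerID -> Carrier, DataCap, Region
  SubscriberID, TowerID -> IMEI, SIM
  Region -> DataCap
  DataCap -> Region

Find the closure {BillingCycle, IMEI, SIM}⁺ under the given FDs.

{BillingCycle, DataCap, IMEI, Region, SIM}

Start with {BillingCycle, IMEI, SIM}.
SIM -> Region applies; add {Region} → now {BillingCycle, IMEI, Region, SIM}.
Region -> DataCap applies; add {DataCap} → now {BillingCycle, DataCap, IMEI, Region, SIM}.
No further FD applies.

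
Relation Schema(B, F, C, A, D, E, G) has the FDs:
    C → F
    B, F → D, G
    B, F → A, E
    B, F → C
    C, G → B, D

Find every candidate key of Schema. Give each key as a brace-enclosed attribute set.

{B, C}⁺ = {A, B, C, D, E, F, G} — all of the relation — so {B, C} is a candidate key.
{B, F}⁺ = {A, B, C, D, E, F, G} — all of the relation — so {B, F} is a candidate key.
{C, G}⁺ = {A, B, C, D, E, F, G} — all of the relation — so {C, G} is a candidate key.
No proper subset of any of these is a key, and no other minimal superkey exists.

{B, C}, {B, F}, {C, G}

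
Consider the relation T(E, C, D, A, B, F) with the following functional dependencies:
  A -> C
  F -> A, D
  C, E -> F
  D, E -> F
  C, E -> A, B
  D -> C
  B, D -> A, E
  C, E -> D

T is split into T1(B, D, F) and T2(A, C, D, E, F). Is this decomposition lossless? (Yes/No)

The shared attributes are {D, F} and {D, F}⁺ = {A, C, D, F}.
The closure covers neither T1 nor T2 entirely; the join is not lossless.

No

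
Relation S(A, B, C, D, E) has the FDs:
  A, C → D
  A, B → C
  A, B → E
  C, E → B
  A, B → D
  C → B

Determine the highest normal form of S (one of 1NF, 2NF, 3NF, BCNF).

3NF

Candidate keys: {A, B}, {A, C}. Prime attributes: {A, B, C}.
C, E → B: {C, E}⁺ = {B, C, E}, which is not all of the attributes, so the left side is not a superkey — BCNF is violated.
But every attribute on its right side ({B}) is prime, and the same holds for every other non-superkey FD, so 3NF still holds.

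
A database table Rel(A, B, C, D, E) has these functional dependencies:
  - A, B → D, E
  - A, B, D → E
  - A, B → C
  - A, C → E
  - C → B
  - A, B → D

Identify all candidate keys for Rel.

{A, B}, {A, C}

No FD produces {A}, so it must be in every candidate key.
Closure of {A, B} is {A, B, C, D, E}, the whole schema; {A, B} is a candidate key.
Closure of {A, C} is {A, B, C, D, E}, the whole schema; {A, C} is a candidate key.
No proper subset of any of these is a key, and no other minimal superkey exists.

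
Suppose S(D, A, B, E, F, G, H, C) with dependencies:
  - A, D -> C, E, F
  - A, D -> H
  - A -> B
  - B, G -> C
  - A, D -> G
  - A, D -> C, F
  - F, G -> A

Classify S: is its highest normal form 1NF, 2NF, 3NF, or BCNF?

Candidate keys: {A, D}, {D, F, G}. Prime attributes: {A, D, F, G}.
For A -> B we have {A}⁺ = {A, B}; {A} is not a superkey, so BCNF fails.
A -> B determines the non-prime attribute {B} from a non-superkey — 3NF is violated.
Since {A} ⊂ {A, D} and {A}⁺ ⊇ {B} with {B} non-prime, there is a partial dependency; 2NF fails.

1NF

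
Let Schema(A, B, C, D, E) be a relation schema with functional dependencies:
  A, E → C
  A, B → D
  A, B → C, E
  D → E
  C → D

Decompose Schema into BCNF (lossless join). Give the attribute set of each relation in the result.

{A, B, E}; {A, C}; {C, D}; {D, E}

Candidate key of the original relation: {A, B}.
{A, B, C, D, E}: {A, E} determines {A, C, D, E} here but is not a superkey — split on A, E → C, D, giving {A, C, D, E} and {A, B, E}.
{A, C, D, E}: {D} determines {D, E} here but is not a superkey — split on D → E, giving {D, E} and {A, C, D}.
{D, E} has no BCNF violation.
{A, C, D}: {C} determines {C, D} here but is not a superkey — split on C → D, giving {C, D} and {A, C}.
{C, D} has no BCNF violation.
{A, C} has no BCNF violation.
{A, B, E} has no BCNF violation.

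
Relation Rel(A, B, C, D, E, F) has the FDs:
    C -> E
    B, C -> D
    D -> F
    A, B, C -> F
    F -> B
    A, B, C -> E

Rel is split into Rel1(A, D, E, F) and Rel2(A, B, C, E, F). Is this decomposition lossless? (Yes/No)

Rel1 ∩ Rel2 = {A, E, F}; its closure under F is {A, B, E, F}.
Rel1 ⊄ {A, B, E, F} and Rel2 ⊄ {A, B, E, F}, so the split is lossy.

No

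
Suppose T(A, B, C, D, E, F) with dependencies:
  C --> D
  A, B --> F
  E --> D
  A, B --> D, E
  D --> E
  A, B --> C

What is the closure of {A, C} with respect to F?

Start with {A, C}.
C --> D applies; add {D} → now {A, C, D}.
D --> E applies; add {E} → now {A, C, D, E}.
No further FD applies.

{A, C, D, E}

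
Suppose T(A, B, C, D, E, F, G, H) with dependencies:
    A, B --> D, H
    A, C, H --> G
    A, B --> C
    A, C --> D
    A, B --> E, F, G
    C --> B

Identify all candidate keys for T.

{A, B}, {A, C}

Attributes never on any right-hand side: {A} — every candidate key must contain it.
Closure of {A, B} is {A, B, C, D, E, F, G, H}, the whole schema; {A, B} is a candidate key.
Closure of {A, C} is {A, B, C, D, E, F, G, H}, the whole schema; {A, C} is a candidate key.
These are minimal and exhaustive — every other superkey contains one of them.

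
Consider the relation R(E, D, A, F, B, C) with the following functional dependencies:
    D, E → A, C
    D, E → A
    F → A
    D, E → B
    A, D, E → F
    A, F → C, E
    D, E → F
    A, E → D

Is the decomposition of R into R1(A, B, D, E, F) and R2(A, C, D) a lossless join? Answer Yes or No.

R1 ∩ R2 = {A, D}; its closure under F is {A, D}.
The closure covers neither R1 nor R2 entirely; the join is not lossless.

No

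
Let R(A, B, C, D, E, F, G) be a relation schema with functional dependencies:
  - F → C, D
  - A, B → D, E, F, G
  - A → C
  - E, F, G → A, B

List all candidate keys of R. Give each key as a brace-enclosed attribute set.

{A, B}, {E, F, G}

{A, B} is a candidate key since {A, B}⁺ = {A, B, C, D, E, F, G} covers every attribute.
{E, F, G} is a candidate key since {E, F, G}⁺ = {A, B, C, D, E, F, G} covers every attribute.
Any other superkey properly contains one of these, so there are no further candidate keys.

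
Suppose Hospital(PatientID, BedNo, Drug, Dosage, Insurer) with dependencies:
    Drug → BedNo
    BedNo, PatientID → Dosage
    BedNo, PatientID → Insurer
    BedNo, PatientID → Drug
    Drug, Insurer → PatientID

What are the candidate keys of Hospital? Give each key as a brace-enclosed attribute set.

{BedNo, PatientID}, {Drug, Insurer}, {Drug, PatientID}

{BedNo, PatientID}⁺ = {BedNo, Dosage, Drug, Insurer, PatientID} — all of the relation — so {BedNo, PatientID} is a candidate key.
{Drug, Insurer}⁺ = {BedNo, Dosage, Drug, Insurer, PatientID} — all of the relation — so {Drug, Insurer} is a candidate key.
{Drug, PatientID}⁺ = {BedNo, Dosage, Drug, Insurer, PatientID} — all of the relation — so {Drug, PatientID} is a candidate key.
Any other superkey properly contains one of these, so there are no further candidate keys.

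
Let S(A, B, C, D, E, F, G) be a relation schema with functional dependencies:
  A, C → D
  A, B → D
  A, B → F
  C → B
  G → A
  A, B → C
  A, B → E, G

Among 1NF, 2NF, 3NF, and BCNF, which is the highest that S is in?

Candidate keys: {A, B}, {A, C}, {B, G}, {C, G}. Prime attributes: {A, B, C, G}.
C → B breaks BCNF: {C}⁺ = {B, C}, so {C} is not a superkey.
Its right-hand attributes {B} are all prime, as are those of every other non-superkey FD — the relation is in 3NF.

3NF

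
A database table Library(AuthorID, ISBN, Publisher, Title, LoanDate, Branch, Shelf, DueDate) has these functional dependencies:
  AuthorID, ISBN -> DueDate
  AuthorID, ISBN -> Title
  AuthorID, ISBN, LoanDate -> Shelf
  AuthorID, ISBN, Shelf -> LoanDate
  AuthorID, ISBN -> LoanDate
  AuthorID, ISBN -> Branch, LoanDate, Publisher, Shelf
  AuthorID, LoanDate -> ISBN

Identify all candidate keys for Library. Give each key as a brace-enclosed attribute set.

Attributes never on any right-hand side: {AuthorID} — every candidate key must contain it.
{AuthorID, ISBN}⁺ = {AuthorID, Branch, DueDate, ISBN, LoanDate, Publisher, Shelf, Title} — all of the relation — so {AuthorID, ISBN} is a candidate key.
{AuthorID, LoanDate}⁺ = {AuthorID, Branch, DueDate, ISBN, LoanDate, Publisher, Shelf, Title} — all of the relation — so {AuthorID, LoanDate} is a candidate key.
These are minimal and exhaustive — every other superkey contains one of them.

{AuthorID, ISBN}, {AuthorID, LoanDate}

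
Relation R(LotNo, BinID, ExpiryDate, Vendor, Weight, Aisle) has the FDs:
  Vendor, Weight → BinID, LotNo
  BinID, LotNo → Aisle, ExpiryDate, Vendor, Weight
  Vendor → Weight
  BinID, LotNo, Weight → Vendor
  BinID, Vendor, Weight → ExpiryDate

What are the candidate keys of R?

{BinID, LotNo}, {Vendor}

{Vendor}⁺ = {Aisle, BinID, ExpiryDate, LotNo, Vendor, Weight}, which is every attribute, so {Vendor} is a candidate key.
{BinID, LotNo}⁺ = {Aisle, BinID, ExpiryDate, LotNo, Vendor, Weight}, which is every attribute, so {BinID, LotNo} is a candidate key.
Any other superkey properly contains one of these, so there are no further candidate keys.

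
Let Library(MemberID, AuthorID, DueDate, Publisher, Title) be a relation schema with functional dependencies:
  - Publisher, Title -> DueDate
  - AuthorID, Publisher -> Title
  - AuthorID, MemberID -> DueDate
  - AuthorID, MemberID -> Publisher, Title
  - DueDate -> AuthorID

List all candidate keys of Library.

{MemberID} never appears on the right of any FD, so every key must include it.
Closure of {AuthorID, MemberID} is {AuthorID, DueDate, MemberID, Publisher, Title}, the whole schema; {AuthorID, MemberID} is a candidate key.
Closure of {DueDate, MemberID} is {AuthorID, DueDate, MemberID, Publisher, Title}, the whole schema; {DueDate, MemberID} is a candidate key.
Closure of {MemberID, Publisher, Title} is {AuthorID, DueDate, MemberID, Publisher, Title}, the whole schema; {MemberID, Publisher, Title} is a candidate key.
These are minimal and exhaustive — every other superkey contains one of them.

{AuthorID, MemberID}, {DueDate, MemberID}, {MemberID, Publisher, Title}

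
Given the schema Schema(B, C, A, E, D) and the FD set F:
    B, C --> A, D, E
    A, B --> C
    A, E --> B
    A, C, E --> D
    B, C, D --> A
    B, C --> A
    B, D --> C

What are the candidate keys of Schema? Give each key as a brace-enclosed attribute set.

{A, B}, {A, E}, {B, C}, {B, D}

Closure of {A, B} is {A, B, C, D, E}, the whole schema; {A, B} is a candidate key.
Closure of {A, E} is {A, B, C, D, E}, the whole schema; {A, E} is a candidate key.
Closure of {B, C} is {A, B, C, D, E}, the whole schema; {B, C} is a candidate key.
Closure of {B, D} is {A, B, C, D, E}, the whole schema; {B, D} is a candidate key.
Any other superkey properly contains one of these, so there are no further candidate keys.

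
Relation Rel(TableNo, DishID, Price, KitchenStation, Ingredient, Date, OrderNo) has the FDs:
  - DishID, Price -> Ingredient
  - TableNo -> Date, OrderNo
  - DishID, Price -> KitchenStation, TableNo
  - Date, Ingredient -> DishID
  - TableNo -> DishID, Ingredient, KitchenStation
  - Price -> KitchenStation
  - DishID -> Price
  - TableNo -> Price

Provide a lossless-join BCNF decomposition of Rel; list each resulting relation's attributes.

{Date, DishID, Ingredient, OrderNo, Price, TableNo}; {KitchenStation, Price}

Candidate keys of the original relation: {Date, Ingredient}, {DishID}, {TableNo}.
Within {Date, DishID, Ingredient, KitchenStation, OrderNo, Price, TableNo}: {Price}⁺ ∩ {Date, DishID, Ingredient, KitchenStation, OrderNo, Price, TableNo} = {KitchenStation, Price}, not the whole set, so Price -> KitchenStation violates BCNF; decompose into {KitchenStation, Price} and {Date, DishID, Ingredient, OrderNo, Price, TableNo}.
{KitchenStation, Price} has no BCNF violation.
{Date, DishID, Ingredient, OrderNo, Price, TableNo} has no BCNF violation.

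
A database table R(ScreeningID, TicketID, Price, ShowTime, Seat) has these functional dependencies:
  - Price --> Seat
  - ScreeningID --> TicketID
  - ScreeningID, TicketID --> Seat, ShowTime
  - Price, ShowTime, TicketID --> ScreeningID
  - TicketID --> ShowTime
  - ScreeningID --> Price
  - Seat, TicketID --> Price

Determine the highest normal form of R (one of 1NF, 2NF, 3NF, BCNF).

1NF

Candidate keys: {Price, TicketID}, {ScreeningID}, {Seat, TicketID}. Prime attributes: {Price, ScreeningID, Seat, TicketID}.
For Price --> Seat we have {Price}⁺ = {Price, Seat}; {Price} is not a superkey, so BCNF fails.
TicketID --> ShowTime determines the non-prime attribute {ShowTime} from a non-superkey — 3NF is violated.
Since {TicketID} ⊂ {Price, TicketID} and {TicketID}⁺ ⊇ {ShowTime} with {ShowTime} non-prime, there is a partial dependency; 2NF fails.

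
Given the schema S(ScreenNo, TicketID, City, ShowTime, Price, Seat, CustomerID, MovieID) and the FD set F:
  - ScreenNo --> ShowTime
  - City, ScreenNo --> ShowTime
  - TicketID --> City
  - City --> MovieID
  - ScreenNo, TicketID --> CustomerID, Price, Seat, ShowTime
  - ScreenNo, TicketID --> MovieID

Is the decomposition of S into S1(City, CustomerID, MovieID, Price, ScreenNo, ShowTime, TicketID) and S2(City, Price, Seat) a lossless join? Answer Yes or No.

The shared attributes are {City, Price} and {City, Price}⁺ = {City, MovieID, Price}.
Neither S1 nor S2 is contained in that closure, so the decomposition is lossy.

No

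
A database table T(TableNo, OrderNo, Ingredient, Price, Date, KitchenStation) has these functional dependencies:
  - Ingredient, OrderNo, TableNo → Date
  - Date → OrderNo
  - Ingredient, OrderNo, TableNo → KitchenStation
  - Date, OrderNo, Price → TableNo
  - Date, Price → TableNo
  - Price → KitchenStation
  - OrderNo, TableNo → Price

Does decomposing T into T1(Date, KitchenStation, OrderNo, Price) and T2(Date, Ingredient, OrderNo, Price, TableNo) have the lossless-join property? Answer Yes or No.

T1 ∩ T2 = {Date, OrderNo, Price}; its closure under F is {Date, KitchenStation, OrderNo, Price, TableNo}.
Since T1 ⊆ {Date, KitchenStation, OrderNo, Price, TableNo}, the intersection is a superkey of T1; the decomposition is lossless.

Yes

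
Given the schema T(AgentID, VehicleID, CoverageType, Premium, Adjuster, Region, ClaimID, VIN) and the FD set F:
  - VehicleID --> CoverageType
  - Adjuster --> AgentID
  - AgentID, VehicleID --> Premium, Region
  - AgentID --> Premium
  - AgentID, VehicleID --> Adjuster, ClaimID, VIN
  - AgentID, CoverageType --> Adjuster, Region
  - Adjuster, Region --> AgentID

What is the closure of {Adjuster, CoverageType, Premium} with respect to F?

Start with {Adjuster, CoverageType, Premium}.
Adjuster --> AgentID applies; add {AgentID} → now {Adjuster, AgentID, CoverageType, Premium}.
AgentID, CoverageType --> Adjuster, Region applies; add {Region} → now {Adjuster, AgentID, CoverageType, Premium, Region}.
No further FD applies.

{Adjuster, AgentID, CoverageType, Premium, Region}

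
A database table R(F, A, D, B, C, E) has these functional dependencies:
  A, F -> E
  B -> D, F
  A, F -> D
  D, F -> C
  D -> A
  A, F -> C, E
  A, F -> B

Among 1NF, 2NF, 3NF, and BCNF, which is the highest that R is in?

Candidate keys: {A, F}, {B}, {D, F}. Prime attributes: {A, B, D, F}.
D -> A breaks BCNF: {D}⁺ = {A, D}, so {D} is not a superkey.
Its right-hand attributes {A} are all prime, as are those of every other non-superkey FD — the relation is in 3NF.

3NF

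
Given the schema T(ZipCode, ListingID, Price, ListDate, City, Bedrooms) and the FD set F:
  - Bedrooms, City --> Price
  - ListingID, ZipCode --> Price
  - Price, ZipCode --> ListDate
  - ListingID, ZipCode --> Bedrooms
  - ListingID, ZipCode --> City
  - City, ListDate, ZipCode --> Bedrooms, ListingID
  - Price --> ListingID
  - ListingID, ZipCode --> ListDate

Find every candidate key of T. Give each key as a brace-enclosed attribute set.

{Bedrooms, City, ZipCode}, {City, ListDate, ZipCode}, {ListingID, ZipCode}, {Price, ZipCode}

{ZipCode} never appears on the right of any FD, so every key must include it.
{ListingID, ZipCode}⁺ = {Bedrooms, City, ListDate, ListingID, Price, ZipCode}, which is every attribute, so {ListingID, ZipCode} is a candidate key.
{Price, ZipCode}⁺ = {Bedrooms, City, ListDate, ListingID, Price, ZipCode}, which is every attribute, so {Price, ZipCode} is a candidate key.
{Bedrooms, City, ZipCode}⁺ = {Bedrooms, City, ListDate, ListingID, Price, ZipCode}, which is every attribute, so {Bedrooms, City, ZipCode} is a candidate key.
{City, ListDate, ZipCode}⁺ = {Bedrooms, City, ListDate, ListingID, Price, ZipCode}, which is every attribute, so {City, ListDate, ZipCode} is a candidate key.
No proper subset of any of these is a key, and no other minimal superkey exists.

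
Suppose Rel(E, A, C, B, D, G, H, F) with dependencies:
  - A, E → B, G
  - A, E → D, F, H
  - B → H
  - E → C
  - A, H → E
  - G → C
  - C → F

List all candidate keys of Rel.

{A, B}, {A, E}, {A, H}

{A} never appears on the right of any FD, so every key must include it.
Closure of {A, B} is {A, B, C, D, E, F, G, H}, the whole schema; {A, B} is a candidate key.
Closure of {A, E} is {A, B, C, D, E, F, G, H}, the whole schema; {A, E} is a candidate key.
Closure of {A, H} is {A, B, C, D, E, F, G, H}, the whole schema; {A, H} is a candidate key.
These are minimal and exhaustive — every other superkey contains one of them.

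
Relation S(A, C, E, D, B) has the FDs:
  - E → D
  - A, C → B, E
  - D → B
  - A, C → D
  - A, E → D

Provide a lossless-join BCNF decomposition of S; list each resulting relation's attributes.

Candidate key of the original relation: {A, C}.
Within {A, B, C, D, E}: {E}⁺ ∩ {A, B, C, D, E} = {B, D, E}, not the whole set, so E → B, D violates BCNF; decompose into {B, D, E} and {A, C, E}.
Within {B, D, E}: {D}⁺ ∩ {B, D, E} = {B, D}, not the whole set, so D → B violates BCNF; decompose into {B, D} and {D, E}.
{B, D}: every determinant is a superkey — BCNF.
{D, E}: every determinant is a superkey — BCNF.
{A, C, E}: every determinant is a superkey — BCNF.

{A, C, E}; {B, D}; {D, E}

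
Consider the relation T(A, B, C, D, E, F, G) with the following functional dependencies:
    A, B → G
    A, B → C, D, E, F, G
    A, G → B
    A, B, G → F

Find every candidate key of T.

{A, B}, {A, G}

Attributes never on any right-hand side: {A} — every candidate key must contain it.
{A, B}⁺ = {A, B, C, D, E, F, G} — all of the relation — so {A, B} is a candidate key.
{A, G}⁺ = {A, B, C, D, E, F, G} — all of the relation — so {A, G} is a candidate key.
No proper subset of any of these is a key, and no other minimal superkey exists.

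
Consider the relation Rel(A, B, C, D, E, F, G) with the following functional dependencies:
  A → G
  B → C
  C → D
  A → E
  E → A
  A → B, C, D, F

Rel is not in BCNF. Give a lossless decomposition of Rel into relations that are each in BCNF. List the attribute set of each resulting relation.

Candidate keys of the original relation: {A}, {E}.
{A, B, C, D, E, F, G}: {B} determines {B, C, D} here but is not a superkey — split on B → C, D, giving {B, C, D} and {A, B, E, F, G}.
{B, C, D}: {C} determines {C, D} here but is not a superkey — split on C → D, giving {C, D} and {B, C}.
{C, D}: every determinant is a superkey — BCNF.
{B, C}: every determinant is a superkey — BCNF.
{A, B, E, F, G}: every determinant is a superkey — BCNF.

{A, B, E, F, G}; {B, C}; {C, D}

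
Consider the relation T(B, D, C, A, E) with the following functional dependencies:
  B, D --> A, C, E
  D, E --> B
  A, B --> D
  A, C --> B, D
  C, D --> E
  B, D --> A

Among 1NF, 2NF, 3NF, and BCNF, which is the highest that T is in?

Candidate keys: {A, B}, {A, C}, {B, D}, {C, D}, {D, E}. Prime attributes: {A, B, C, D, E}.
Every FD has a superkey on the left, so the relation is in BCNF.

BCNF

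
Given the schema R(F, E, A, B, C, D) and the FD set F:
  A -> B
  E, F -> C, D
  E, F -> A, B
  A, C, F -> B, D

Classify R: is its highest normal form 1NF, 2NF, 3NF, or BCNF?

Candidate key: {E, F}. Prime attributes: {E, F}.
A -> B: {A}⁺ = {A, B}, which is not all of the attributes, so the left side is not a superkey — BCNF is violated.
A -> B has non-prime {B} on the right and a non-superkey on the left, so 3NF fails.
No non-prime attribute depends on a proper subset of any candidate key, so 2NF holds.

2NF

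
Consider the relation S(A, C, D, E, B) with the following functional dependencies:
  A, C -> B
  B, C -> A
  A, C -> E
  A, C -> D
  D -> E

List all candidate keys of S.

{A, C}, {B, C}

Attributes never on any right-hand side: {C} — every candidate key must contain it.
{A, C}⁺ = {A, B, C, D, E}, which is every attribute, so {A, C} is a candidate key.
{B, C}⁺ = {A, B, C, D, E}, which is every attribute, so {B, C} is a candidate key.
No proper subset of any of these is a key, and no other minimal superkey exists.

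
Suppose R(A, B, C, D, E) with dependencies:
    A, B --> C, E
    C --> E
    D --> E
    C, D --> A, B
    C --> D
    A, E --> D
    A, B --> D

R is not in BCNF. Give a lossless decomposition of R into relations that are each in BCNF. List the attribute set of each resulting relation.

Candidate keys of the original relation: {A, B}, {C}.
{A, B, C, D, E}: {D} determines {D, E} here but is not a superkey — split on D --> E, giving {D, E} and {A, B, C, D}.
{D, E} has no BCNF violation.
{A, B, C, D} has no BCNF violation.

{A, B, C, D}; {D, E}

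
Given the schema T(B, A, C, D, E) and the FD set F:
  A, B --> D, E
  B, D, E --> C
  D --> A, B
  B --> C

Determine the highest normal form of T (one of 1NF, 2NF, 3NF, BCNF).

1NF

Candidate keys: {A, B}, {D}. Prime attributes: {A, B, D}.
B --> C breaks BCNF: {B}⁺ = {B, C}, so {B} is not a superkey.
Because {C} is non-prime and the left side of B --> C is not a superkey, the relation is not in 3NF.
{B} is a proper subset of the key {A, B}, and {B}⁺ contains the non-prime attribute {C} — a partial dependency, so 2NF is violated.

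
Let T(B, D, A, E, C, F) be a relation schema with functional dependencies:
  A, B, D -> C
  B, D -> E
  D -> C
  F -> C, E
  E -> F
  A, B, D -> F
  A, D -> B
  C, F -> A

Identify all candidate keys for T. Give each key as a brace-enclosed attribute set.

{A, D}, {B, D}, {D, E}, {D, F}

No FD produces {D}, so it must be in every candidate key.
{A, D}⁺ = {A, B, C, D, E, F}, which is every attribute, so {A, D} is a candidate key.
{B, D}⁺ = {A, B, C, D, E, F}, which is every attribute, so {B, D} is a candidate key.
{D, E}⁺ = {A, B, C, D, E, F}, which is every attribute, so {D, E} is a candidate key.
{D, F}⁺ = {A, B, C, D, E, F}, which is every attribute, so {D, F} is a candidate key.
These are minimal and exhaustive — every other superkey contains one of them.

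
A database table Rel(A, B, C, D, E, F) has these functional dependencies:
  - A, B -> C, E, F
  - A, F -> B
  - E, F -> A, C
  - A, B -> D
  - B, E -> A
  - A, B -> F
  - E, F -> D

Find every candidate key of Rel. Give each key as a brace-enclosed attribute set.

{A, B}, {A, F}, {B, E}, {E, F}

{A, B}⁺ = {A, B, C, D, E, F}, which is every attribute, so {A, B} is a candidate key.
{A, F}⁺ = {A, B, C, D, E, F}, which is every attribute, so {A, F} is a candidate key.
{B, E}⁺ = {A, B, C, D, E, F}, which is every attribute, so {B, E} is a candidate key.
{E, F}⁺ = {A, B, C, D, E, F}, which is every attribute, so {E, F} is a candidate key.
No proper subset of any of these is a key, and no other minimal superkey exists.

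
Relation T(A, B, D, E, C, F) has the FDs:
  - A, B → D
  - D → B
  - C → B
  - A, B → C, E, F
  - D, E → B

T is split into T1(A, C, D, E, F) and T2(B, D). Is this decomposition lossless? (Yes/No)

The shared attributes are {D} and {D}⁺ = {B, D}.
This includes all of T2, so the common attributes are a superkey of T2 — the join is lossless.

Yes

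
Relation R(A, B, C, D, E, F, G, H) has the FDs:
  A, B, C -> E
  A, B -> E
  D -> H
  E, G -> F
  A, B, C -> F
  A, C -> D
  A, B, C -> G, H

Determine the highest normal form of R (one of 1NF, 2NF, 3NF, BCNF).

Candidate key: {A, B, C}. Prime attributes: {A, B, C}.
A, B -> E breaks BCNF: {A, B}⁺ = {A, B, E}, so {A, B} is not a superkey.
A, B -> E determines the non-prime attribute {E} from a non-superkey — 3NF is violated.
Since {A, B} ⊂ {A, B, C} and {A, B}⁺ ⊇ {E} with {E} non-prime, there is a partial dependency; 2NF fails.

1NF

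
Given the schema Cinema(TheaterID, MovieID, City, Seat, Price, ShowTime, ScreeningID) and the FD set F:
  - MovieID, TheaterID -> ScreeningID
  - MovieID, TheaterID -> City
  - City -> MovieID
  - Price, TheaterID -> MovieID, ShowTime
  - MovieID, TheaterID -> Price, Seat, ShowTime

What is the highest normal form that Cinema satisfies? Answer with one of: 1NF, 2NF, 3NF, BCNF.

3NF

Candidate keys: {City, TheaterID}, {MovieID, TheaterID}, {Price, TheaterID}. Prime attributes: {City, MovieID, Price, TheaterID}.
City -> MovieID breaks BCNF: {City}⁺ = {City, MovieID}, so {City} is not a superkey.
But every attribute on its right side ({MovieID}) is prime, and the same holds for every other non-superkey FD, so 3NF still holds.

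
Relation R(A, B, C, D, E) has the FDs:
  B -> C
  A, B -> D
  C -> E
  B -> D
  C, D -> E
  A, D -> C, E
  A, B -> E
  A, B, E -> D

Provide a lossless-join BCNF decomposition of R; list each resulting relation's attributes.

Candidate key of the original relation: {A, B}.
Within {A, B, C, D, E}: {B}⁺ ∩ {A, B, C, D, E} = {B, C, D, E}, not the whole set, so B -> C, D, E violates BCNF; decompose into {B, C, D, E} and {A, B}.
Within {B, C, D, E}: {C}⁺ ∩ {B, C, D, E} = {C, E}, not the whole set, so C -> E violates BCNF; decompose into {C, E} and {B, C, D}.
{C, E}: every determinant is a superkey — BCNF.
{B, C, D}: every determinant is a superkey — BCNF.
{A, B}: every determinant is a superkey — BCNF.

{A, B}; {B, C, D}; {C, E}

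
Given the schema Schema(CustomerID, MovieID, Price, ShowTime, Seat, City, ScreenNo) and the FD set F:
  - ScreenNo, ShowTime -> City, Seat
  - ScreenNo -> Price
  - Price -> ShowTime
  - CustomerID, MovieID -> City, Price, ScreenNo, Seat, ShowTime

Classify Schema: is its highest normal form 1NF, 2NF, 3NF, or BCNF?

Candidate key: {CustomerID, MovieID}. Prime attributes: {CustomerID, MovieID}.
For ScreenNo, ShowTime -> City, Seat we have {ScreenNo, ShowTime}⁺ = {City, Price, ScreenNo, Seat, ShowTime}; {ScreenNo, ShowTime} is not a superkey, so BCNF fails.
ScreenNo, ShowTime -> City, Seat has non-prime {City, Seat} on the right and a non-superkey on the left, so 3NF fails.
No proper subset of a key has a non-prime attribute in its closure, so there is no partial dependency; 2NF holds.

2NF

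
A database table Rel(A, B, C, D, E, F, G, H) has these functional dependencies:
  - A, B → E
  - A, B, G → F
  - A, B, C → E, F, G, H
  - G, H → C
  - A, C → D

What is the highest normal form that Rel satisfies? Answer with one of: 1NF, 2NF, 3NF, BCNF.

Candidate keys: {A, B, C}, {A, B, G, H}. Prime attributes: {A, B, C, G, H}.
A, B → E: {A, B}⁺ = {A, B, E}, which is not all of the attributes, so the left side is not a superkey — BCNF is violated.
A, B → E has non-prime {E} on the right and a non-superkey on the left, so 3NF fails.
The proper key subset {A, B} of {A, B, C} determines non-prime {E}, so the relation is not even in 2NF.

1NF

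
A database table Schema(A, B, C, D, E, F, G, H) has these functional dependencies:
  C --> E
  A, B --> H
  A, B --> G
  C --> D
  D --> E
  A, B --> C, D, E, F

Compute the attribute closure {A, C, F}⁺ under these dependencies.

Start with {A, C, F}.
C --> E applies; add {E} → now {A, C, E, F}.
C --> D applies; add {D} → now {A, C, D, E, F}.
No further FD applies.

{A, C, D, E, F}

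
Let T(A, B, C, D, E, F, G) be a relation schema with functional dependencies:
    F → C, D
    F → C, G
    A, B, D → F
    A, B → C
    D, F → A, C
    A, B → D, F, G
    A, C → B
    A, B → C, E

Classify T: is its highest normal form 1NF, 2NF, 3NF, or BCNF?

BCNF

Candidate keys: {A, B}, {A, C}, {F}. Prime attributes: {A, B, C, F}.
Each dependency's left side is a superkey — BCNF holds.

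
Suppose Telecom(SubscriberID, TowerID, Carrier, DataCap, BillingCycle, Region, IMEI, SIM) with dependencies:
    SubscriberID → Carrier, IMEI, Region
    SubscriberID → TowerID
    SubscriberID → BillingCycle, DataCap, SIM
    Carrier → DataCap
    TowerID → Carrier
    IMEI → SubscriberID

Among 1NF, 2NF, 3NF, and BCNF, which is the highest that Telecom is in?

2NF

Candidate keys: {IMEI}, {SubscriberID}. Prime attributes: {IMEI, SubscriberID}.
Carrier → DataCap: {Carrier}⁺ = {Carrier, DataCap}, which is not all of the attributes, so the left side is not a superkey — BCNF is violated.
Carrier → DataCap has non-prime {DataCap} on the right and a non-superkey on the left, so 3NF fails.
All keys have size 1, which rules out partial dependencies — 2NF is satisfied.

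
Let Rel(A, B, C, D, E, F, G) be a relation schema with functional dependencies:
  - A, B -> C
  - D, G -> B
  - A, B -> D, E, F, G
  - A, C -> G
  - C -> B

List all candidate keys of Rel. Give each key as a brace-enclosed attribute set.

No FD produces {A}, so it must be in every candidate key.
{A, B}⁺ = {A, B, C, D, E, F, G}, which is every attribute, so {A, B} is a candidate key.
{A, C}⁺ = {A, B, C, D, E, F, G}, which is every attribute, so {A, C} is a candidate key.
{A, D, G}⁺ = {A, B, C, D, E, F, G}, which is every attribute, so {A, D, G} is a candidate key.
No proper subset of any of these is a key, and no other minimal superkey exists.

{A, B}, {A, C}, {A, D, G}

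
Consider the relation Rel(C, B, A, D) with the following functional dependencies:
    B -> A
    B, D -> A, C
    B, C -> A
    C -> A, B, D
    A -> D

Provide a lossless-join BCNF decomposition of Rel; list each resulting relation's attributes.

{A, B, C}; {A, D}

Candidate keys of the original relation: {B}, {C}.
In {A, B, C, D}, {A} is not a superkey ({A}⁺ restricted to this set is {A, D}), so split on A -> D into {A, D} and {A, B, C}.
{A, D} has no BCNF violation.
{A, B, C} has no BCNF violation.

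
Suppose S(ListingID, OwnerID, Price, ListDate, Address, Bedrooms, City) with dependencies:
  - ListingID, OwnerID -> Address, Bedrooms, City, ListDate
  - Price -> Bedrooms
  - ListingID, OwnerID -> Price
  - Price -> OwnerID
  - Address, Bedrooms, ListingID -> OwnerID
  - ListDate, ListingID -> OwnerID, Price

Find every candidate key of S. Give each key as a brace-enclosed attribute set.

Attributes never on any right-hand side: {ListingID} — every candidate key must contain it.
{ListDate, ListingID} is a candidate key since {ListDate, ListingID}⁺ = {Address, Bedrooms, City, ListDate, ListingID, OwnerID, Price} covers every attribute.
{ListingID, OwnerID} is a candidate key since {ListingID, OwnerID}⁺ = {Address, Bedrooms, City, ListDate, ListingID, OwnerID, Price} covers every attribute.
{ListingID, Price} is a candidate key since {ListingID, Price}⁺ = {Address, Bedrooms, City, ListDate, ListingID, OwnerID, Price} covers every attribute.
{Address, Bedrooms, ListingID} is a candidate key since {Address, Bedrooms, ListingID}⁺ = {Address, Bedrooms, City, ListDate, ListingID, OwnerID, Price} covers every attribute.
Any other superkey properly contains one of these, so there are no further candidate keys.

{Address, Bedrooms, ListingID}, {ListDate, ListingID}, {ListingID, OwnerID}, {ListingID, Price}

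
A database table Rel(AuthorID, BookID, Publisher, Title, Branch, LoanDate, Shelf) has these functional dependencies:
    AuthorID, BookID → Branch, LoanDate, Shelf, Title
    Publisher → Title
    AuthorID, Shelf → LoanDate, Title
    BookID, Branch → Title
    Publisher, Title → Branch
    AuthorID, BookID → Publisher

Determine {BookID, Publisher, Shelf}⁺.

Start with {BookID, Publisher, Shelf}.
Publisher → Title applies; add {Title} → now {BookID, Publisher, Shelf, Title}.
Publisher, Title → Branch applies; add {Branch} → now {BookID, Branch, Publisher, Shelf, Title}.
No further FD applies.

{BookID, Branch, Publisher, Shelf, Title}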